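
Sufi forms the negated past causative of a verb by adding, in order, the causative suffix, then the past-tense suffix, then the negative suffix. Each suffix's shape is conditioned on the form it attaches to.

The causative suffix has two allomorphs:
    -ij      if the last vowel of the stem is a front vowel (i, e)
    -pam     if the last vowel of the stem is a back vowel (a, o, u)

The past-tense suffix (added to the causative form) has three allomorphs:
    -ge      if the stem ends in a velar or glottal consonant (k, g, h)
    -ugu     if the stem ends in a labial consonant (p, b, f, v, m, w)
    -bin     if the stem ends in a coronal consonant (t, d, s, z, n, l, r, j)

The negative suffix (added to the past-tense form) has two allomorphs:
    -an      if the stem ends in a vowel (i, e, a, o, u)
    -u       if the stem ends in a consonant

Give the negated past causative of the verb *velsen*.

velsenijbinu

Since the last vowel of *velsen* is /e/ (a front vowel), it takes -ij, giving *velsenij*.
The causative form *velsenij* — final consonant /j/ (coronal) → -bin → *velsenijbin*.
Since the final sound of the past-tense form *velsenijbin* is /n/ (a consonant), it takes -u, giving *velsenijbinu*.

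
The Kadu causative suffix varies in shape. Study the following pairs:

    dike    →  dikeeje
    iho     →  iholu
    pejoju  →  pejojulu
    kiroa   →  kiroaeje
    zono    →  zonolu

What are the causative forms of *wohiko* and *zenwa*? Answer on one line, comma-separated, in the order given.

The suffix is conditioned by the last vowel: -lu when the last vowel of the stem is a rounded vowel (*iho*, *pejoju*, *zono*); -eje when the last vowel of the stem is an unrounded vowel (*dike*, *kiroa*).
*wohiko*: last vowel = /o/, a rounded vowel → -lu → *wohikolu*.
*zenwa*: last vowel = /a/, an unrounded vowel → -eje → *zenwaeje*.

wohikolu, zenwaeje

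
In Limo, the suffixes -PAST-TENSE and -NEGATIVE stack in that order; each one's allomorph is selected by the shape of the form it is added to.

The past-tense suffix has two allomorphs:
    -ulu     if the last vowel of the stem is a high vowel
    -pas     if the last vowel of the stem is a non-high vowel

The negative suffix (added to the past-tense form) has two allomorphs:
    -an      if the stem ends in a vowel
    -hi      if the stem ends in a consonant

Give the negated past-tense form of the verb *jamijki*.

jamijkiuluan

Since the last vowel of *jamijki* is /i/ (a high vowel), it takes -ulu, giving *jamijkiulu*.
The past-tense form *jamijkiulu*: final sound = /u/, a vowel → -an → *jamijkiuluan*.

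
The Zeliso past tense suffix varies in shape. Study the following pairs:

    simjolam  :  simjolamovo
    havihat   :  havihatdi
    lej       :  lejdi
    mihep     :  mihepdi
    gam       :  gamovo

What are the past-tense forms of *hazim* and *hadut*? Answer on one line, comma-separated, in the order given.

hazimovo, hadutdi

The alternation tracks the final consonant of the stem — -ovo when the stem ends in a nasal (*simjolam*, *gam*); -di when the stem ends in a non-nasal consonant (*havihat*, *lej*, *mihep*).
*hazim*: final consonant = /m/, a nasal → -ovo → *hazimovo*.
The final consonant of *hadut* is /t/, which is non-nasal, so the suffix is -di, giving *hadutdi*.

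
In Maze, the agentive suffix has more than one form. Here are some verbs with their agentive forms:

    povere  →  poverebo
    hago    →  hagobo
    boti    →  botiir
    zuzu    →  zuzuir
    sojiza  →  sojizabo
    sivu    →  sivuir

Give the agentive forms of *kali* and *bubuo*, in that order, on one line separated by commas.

The suffix is conditioned by the last vowel: -ir when the last vowel of the stem is a high vowel (*boti*, *zuzu*, *sivu*); -bo when the last vowel of the stem is a non-high vowel (*povere*, *hago*, *sojiza*).
The last vowel of *kali* is /i/, which is a high vowel, so the suffix is -ir, giving *kaliir*.
The last vowel of *bubuo* is /o/, which is a non-high vowel, so the suffix is -bo, giving *bubuobo*.

kaliir, bubuobo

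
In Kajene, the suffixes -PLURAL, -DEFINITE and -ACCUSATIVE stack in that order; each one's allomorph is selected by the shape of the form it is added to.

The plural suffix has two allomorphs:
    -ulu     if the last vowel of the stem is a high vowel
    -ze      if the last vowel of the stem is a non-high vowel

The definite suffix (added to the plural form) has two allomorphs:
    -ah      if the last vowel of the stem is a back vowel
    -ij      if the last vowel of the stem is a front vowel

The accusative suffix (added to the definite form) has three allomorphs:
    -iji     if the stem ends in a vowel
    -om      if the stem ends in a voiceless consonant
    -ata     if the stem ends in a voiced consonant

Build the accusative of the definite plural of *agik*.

Since the last vowel of *agik* is /i/ (a high vowel), it takes -ulu, giving *agikulu*.
Since the last vowel of the plural form *agikulu* is /u/ (a back vowel), it takes -ah, giving *agikuluah*.
The final sound of the definite form *agikuluah* is /h/, which is a voiceless consonant, so the accusative suffix is -om, giving *agikuluahom*.

agikuluahom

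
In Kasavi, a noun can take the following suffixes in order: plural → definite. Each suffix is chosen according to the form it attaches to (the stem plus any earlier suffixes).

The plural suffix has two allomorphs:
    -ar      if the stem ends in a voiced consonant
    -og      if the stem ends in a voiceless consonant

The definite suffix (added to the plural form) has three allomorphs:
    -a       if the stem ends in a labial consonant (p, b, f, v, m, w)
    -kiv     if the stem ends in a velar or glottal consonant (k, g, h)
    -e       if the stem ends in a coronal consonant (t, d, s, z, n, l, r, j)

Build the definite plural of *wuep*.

*wuep*: final consonant = /p/, voiceless → -og → *wuepog*.
The plural form *wuepog* — final consonant /g/ (velar/glottal) → -kiv → *wuepogkiv*.

wuepogkiv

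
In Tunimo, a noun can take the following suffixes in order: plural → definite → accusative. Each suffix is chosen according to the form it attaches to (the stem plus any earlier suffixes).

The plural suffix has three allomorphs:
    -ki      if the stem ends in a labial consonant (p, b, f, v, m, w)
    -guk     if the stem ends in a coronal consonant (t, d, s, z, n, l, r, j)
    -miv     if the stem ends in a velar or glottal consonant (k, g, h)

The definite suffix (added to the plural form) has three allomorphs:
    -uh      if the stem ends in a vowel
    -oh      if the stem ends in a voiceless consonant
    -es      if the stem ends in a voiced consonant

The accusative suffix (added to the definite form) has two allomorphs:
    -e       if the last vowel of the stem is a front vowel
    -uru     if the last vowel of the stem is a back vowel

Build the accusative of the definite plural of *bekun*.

*bekun* — final consonant /n/ (coronal) → -guk → *bekunguk*.
Since the final sound of the plural form *bekunguk* is /k/ (a voiceless consonant), it takes -oh, giving *bekungukoh*.
The last vowel of the definite form *bekungukoh* is /o/, which is a back vowel, so the accusative suffix is -uru, giving *bekungukohuru*.

bekungukohuru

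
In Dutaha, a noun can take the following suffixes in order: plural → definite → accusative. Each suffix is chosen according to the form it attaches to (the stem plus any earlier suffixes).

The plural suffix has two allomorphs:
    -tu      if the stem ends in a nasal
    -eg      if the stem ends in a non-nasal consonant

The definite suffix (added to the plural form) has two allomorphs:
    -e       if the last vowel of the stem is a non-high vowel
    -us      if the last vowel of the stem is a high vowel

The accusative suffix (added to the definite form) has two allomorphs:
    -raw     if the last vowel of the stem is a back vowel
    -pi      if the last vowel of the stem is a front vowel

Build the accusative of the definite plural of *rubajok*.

*rubajok*: final consonant = /k/, non-nasal → -eg → *rubajokeg*.
The plural form *rubajokeg* — last vowel /e/ (a non-high vowel) → -e → *rubajokege*.
The definite form *rubajokege*: last vowel = /e/, a front vowel → -pi → *rubajokegepi*.

rubajokegepi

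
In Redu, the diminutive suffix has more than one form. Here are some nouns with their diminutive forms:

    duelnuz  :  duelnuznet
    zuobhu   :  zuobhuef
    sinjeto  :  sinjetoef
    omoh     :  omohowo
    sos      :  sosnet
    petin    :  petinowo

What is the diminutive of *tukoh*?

The pattern is sibilance of the final sound: -net when the stem ends in a sibilant (*duelnuz*, *sos*); -owo when the stem ends in a non-sibilant consonant (*omoh*, *petin*); -ef when the stem ends in a vowel (*zuobhu*, *sinjeto*).
The final sound of *tukoh* is /h/, which is a non-sibilant consonant, so the suffix is -owo, giving *tukohowo*.

tukohowo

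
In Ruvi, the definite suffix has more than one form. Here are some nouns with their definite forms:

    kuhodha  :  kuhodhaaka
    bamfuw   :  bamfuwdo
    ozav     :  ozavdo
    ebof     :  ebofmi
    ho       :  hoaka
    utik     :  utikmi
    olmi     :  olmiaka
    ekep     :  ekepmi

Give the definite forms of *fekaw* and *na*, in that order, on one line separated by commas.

The pattern is voicing of the final sound: -mi when the stem ends in a voiceless consonant (*ebof*, *utik*, *ekep*); -do when the stem ends in a voiced consonant (*bamfuw*, *ozav*); -aka when the stem ends in a vowel (*kuhodha*, *ho*, *olmi*).
Since the final sound of *fekaw* is /w/ (a voiced consonant), it takes -do, giving *fekawdo*.
*na* — final sound /a/ (a vowel) → -aka → *naaka*.

fekawdo, naaka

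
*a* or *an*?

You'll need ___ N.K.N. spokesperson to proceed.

The indefinite article is chosen by the initial *sound* of the following word, not its spelling.
The initialism *N.K.N.* is read letter by letter; the first letter, N, is pronounced /ɛn/, which begins with a vowel sound.
So the article is *an*: You'll need an N.K.N. spokesperson to proceed.

an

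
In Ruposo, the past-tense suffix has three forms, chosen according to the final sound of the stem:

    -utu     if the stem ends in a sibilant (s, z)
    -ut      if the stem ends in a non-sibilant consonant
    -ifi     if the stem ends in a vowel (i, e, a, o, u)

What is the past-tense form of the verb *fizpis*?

*fizpis* — final sound /s/ (a sibilant) → -utu → *fizpisutu*.

fizpisutu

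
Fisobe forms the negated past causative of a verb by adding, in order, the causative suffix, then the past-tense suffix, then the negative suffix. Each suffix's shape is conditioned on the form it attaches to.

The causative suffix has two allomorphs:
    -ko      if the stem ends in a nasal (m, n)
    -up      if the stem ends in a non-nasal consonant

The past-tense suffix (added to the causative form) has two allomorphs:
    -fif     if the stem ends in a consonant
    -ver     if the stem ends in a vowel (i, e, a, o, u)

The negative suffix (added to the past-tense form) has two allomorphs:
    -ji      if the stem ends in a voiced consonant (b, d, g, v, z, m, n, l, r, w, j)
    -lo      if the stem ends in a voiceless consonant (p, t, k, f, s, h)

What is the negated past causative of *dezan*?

dezankoverji

*dezan* — final consonant /n/ (a nasal) → -ko → *dezanko*.
The final sound of the causative form *dezanko* is /o/, which is a vowel, so the past-tense suffix is -ver, giving *dezankover*.
The past-tense form *dezankover*: final consonant = /r/, voiced → -ji → *dezankoverji*.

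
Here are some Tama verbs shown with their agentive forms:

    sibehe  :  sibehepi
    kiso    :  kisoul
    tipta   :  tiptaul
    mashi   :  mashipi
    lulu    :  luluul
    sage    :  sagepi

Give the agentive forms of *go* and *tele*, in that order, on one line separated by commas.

goul, telepi

The alternation tracks the last vowel of the stem — -pi when the last vowel of the stem is a front vowel (*sibehe*, *mashi*, *sage*); -ul when the last vowel of the stem is a back vowel (*kiso*, *tipta*, *lulu*).
Since the last vowel of *go* is /o/ (a back vowel), it takes -ul, giving *goul*.
Since the last vowel of *tele* is /e/ (a front vowel), it takes -pi, giving *telepi*.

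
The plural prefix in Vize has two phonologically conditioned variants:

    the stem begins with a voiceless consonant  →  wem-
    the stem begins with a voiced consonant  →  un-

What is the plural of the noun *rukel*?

unrukel

*rukel*: first consonant = /r/, voiced → un- → *unrukel*.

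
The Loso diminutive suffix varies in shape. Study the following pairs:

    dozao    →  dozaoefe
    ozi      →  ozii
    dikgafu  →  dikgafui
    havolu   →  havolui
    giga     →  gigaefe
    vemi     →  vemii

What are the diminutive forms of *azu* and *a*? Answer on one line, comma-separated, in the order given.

The suffix is conditioned by the last vowel: -i when the last vowel of the stem is a high vowel (*ozi*, *dikgafu*, *havolu*, *vemi*); -efe when the last vowel of the stem is a non-high vowel (*dozao*, *giga*).
*azu*: last vowel = /u/, a high vowel → -i → *azui*.
The last vowel of *a* is /a/, which is a non-high vowel, so the suffix is -efe, giving *aefe*.

azui, aefe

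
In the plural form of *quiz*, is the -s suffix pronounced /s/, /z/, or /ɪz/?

The stem *quiz* ends in a sibilant (/s, z, ʃ, ʒ, tʃ, dʒ/).
The plural suffix surfaces as /ɪz/ after sibilants, /s/ after other voiceless consonants, and /z/ after other voiced sounds.
So the plural -s on *quiz* is pronounced /ɪz/.

/ɪz/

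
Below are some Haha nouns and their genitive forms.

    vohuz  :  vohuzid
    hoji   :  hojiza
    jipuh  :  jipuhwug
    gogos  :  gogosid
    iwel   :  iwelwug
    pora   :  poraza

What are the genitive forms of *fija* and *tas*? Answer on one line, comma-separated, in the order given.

fijaza, tasid

The pattern is sibilance of the final sound: -id when the stem ends in a sibilant (*vohuz*, *gogos*); -wug when the stem ends in a non-sibilant consonant (*jipuh*, *iwel*); -za when the stem ends in a vowel (*hoji*, *pora*).
*fija*: final sound = /a/, a vowel → -za → *fijaza*.
*tas* — final sound /s/ (a sibilant) → -id → *tasid*.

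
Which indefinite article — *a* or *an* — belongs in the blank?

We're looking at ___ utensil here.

a

The indefinite article is chosen by the initial *sound* of the following word, not its spelling.
*utensil* begins with the sound /juː/ (u pronounced /juː/) — a consonant sound.
So the article is *a*: We're looking at a utensil here.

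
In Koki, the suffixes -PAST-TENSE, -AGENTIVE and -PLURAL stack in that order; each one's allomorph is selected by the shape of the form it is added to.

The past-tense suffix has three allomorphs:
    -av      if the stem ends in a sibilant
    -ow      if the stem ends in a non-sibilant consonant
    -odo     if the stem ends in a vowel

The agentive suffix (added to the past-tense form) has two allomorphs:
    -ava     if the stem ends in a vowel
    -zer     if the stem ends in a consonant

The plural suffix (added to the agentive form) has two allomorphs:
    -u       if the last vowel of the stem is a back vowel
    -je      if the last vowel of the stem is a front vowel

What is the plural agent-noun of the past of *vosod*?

The final sound of *vosod* is /d/, which is a non-sibilant consonant, so the past-tense suffix is -ow, giving *vosodow*.
The past-tense form *vosodow* — final sound /w/ (a consonant) → -zer → *vosodowzer*.
The agentive form *vosodowzer* — last vowel /e/ (a front vowel) → -je → *vosodowzerje*.

vosodowzerje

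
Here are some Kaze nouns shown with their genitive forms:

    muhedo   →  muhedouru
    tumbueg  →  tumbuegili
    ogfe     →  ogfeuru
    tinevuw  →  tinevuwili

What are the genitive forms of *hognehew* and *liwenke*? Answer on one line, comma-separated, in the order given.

The suffix is conditioned by the final sound: -ili when the stem ends in a consonant (*tumbueg*, *tinevuw*); -uru when the stem ends in a vowel (*muhedo*, *ogfe*).
*hognehew* — final sound /w/ (a consonant) → -ili → *hognehewili*.
*liwenke* — final sound /e/ (a vowel) → -uru → *liwenkeuru*.

hognehewili, liwenkeuru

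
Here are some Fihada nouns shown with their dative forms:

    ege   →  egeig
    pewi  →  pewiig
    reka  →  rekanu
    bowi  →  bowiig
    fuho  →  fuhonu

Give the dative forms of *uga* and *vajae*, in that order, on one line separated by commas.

The suffix is conditioned by the last vowel: -ig when the last vowel of the stem is a front vowel (*ege*, *pewi*, *bowi*); -nu when the last vowel of the stem is a back vowel (*reka*, *fuho*).
The last vowel of *uga* is /a/, which is a back vowel, so the suffix is -nu, giving *uganu*.
*vajae*: last vowel = /e/, a front vowel → -ig → *vajaeig*.

uganu, vajaeig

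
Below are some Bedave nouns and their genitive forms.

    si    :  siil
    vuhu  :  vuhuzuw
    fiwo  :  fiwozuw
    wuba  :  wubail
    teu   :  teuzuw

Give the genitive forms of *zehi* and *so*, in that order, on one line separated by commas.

zehiil, sozuw

The suffix is conditioned by the last vowel: -zuw when the last vowel of the stem is a rounded vowel (*vuhu*, *fiwo*, *teu*); -il when the last vowel of the stem is an unrounded vowel (*si*, *wuba*).
The last vowel of *zehi* is /i/, which is an unrounded vowel, so the suffix is -il, giving *zehiil*.
*so*: last vowel = /o/, a rounded vowel → -zuw → *sozuw*.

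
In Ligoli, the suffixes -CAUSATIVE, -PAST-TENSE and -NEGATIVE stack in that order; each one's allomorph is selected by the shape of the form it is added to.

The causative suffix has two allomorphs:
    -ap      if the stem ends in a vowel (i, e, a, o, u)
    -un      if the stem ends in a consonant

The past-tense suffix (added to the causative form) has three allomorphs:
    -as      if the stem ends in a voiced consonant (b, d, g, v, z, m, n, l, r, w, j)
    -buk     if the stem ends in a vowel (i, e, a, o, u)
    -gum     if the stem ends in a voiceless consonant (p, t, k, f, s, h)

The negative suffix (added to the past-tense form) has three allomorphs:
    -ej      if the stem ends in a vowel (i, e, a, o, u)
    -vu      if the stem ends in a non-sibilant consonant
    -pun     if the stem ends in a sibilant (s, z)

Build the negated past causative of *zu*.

zuapgumvu

*zu* — final sound /u/ (a vowel) → -ap → *zuap*.
The causative form *zuap*: final sound = /p/, a voiceless consonant → -gum → *zuapgum*.
Since the final sound of the past-tense form *zuapgum* is /m/ (a non-sibilant consonant), it takes -vu, giving *zuapgumvu*.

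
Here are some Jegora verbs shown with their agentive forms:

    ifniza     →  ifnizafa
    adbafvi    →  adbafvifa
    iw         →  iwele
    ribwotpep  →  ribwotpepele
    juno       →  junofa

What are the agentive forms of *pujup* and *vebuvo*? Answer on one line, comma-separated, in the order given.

pujupele, vebuvofa

The pattern is consonant vs. vowel: -ele when the stem ends in a consonant (*iw*, *ribwotpep*); -fa when the stem ends in a vowel (*ifniza*, *adbafvi*, *juno*).
*pujup*: final sound = /p/, a consonant → -ele → *pujupele*.
Since the final sound of *vebuvo* is /o/ (a vowel), it takes -fa, giving *vebuvofa*.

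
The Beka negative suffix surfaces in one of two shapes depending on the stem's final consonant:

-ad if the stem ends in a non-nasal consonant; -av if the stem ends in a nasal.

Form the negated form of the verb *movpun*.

movpunav

*movpun*: final consonant = /n/, a nasal → -av → *movpunav*.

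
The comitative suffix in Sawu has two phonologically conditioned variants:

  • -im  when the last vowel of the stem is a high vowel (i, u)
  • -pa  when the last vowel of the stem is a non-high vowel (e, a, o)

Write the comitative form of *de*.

*de* — last vowel /e/ (a non-high vowel) → -pa → *depa*.

depa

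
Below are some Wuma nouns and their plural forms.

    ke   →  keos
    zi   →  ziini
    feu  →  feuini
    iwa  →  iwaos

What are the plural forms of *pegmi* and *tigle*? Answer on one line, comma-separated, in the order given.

Looking at the last vowel of each stem: -ini when the last vowel of the stem is a high vowel (*zi*, *feu*); -os when the last vowel of the stem is a non-high vowel (*ke*, *iwa*).
*pegmi*: last vowel = /i/, a high vowel → -ini → *pegmiini*.
*tigle* — last vowel /e/ (a non-high vowel) → -os → *tigleos*.

pegmiini, tigleos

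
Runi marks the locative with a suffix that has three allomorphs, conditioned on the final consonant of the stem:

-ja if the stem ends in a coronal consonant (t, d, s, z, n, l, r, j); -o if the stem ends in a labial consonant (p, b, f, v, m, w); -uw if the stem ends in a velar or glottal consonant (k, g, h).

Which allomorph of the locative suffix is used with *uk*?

-uw

Since the final consonant of *uk* is /k/ (velar/glottal), it takes -uw.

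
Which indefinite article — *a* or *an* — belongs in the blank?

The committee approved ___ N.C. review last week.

The indefinite article is chosen by the initial *sound* of the following word, not its spelling.
The initialism *N.C.* is read letter by letter; the first letter, N, is pronounced /ɛn/, which begins with a vowel sound.
So the article is *an*: The committee approved an N.C. review last week.

an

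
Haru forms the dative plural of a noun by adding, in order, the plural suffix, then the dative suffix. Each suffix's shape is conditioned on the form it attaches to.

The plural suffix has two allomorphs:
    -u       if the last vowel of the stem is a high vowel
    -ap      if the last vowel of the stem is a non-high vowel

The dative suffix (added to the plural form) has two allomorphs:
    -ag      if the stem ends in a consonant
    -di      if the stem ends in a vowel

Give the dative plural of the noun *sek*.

sekapag

Since the last vowel of *sek* is /e/ (a non-high vowel), it takes -ap, giving *sekap*.
Since the final sound of the plural form *sekap* is /p/ (a consonant), it takes -ag, giving *sekapag*.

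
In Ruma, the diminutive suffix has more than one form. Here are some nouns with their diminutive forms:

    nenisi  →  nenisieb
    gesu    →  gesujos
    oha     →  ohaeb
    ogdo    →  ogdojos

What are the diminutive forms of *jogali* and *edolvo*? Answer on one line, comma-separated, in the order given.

The pattern is rounding harmony: -jos when the last vowel of the stem is a rounded vowel (*gesu*, *ogdo*); -eb when the last vowel of the stem is an unrounded vowel (*nenisi*, *oha*).
*jogali*: last vowel = /i/, an unrounded vowel → -eb → *jogalieb*.
The last vowel of *edolvo* is /o/, which is a rounded vowel, so the suffix is -jos, giving *edolvojos*.

jogalieb, edolvojos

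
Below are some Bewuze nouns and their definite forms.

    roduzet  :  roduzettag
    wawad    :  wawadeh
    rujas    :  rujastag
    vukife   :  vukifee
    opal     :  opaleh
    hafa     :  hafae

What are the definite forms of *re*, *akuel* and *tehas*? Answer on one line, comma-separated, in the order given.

ree, akueleh, tehastag

The pattern is voicing of the final sound: -tag when the stem ends in a voiceless consonant (*roduzet*, *rujas*); -eh when the stem ends in a voiced consonant (*wawad*, *opal*); -e when the stem ends in a vowel (*vukife*, *hafa*).
Since the final sound of *re* is /e/ (a vowel), it takes -e, giving *ree*.
*akuel* — final sound /l/ (a voiced consonant) → -eh → *akueleh*.
*tehas*: final sound = /s/, a voiceless consonant → -tag → *tehastag*.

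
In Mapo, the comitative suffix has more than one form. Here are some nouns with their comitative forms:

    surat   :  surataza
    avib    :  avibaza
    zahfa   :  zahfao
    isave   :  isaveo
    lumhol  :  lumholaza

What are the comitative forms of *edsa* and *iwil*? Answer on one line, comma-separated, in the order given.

edsao, iwilaza

The alternation tracks the final sound of the stem — -aza when the stem ends in a consonant (*surat*, *avib*, *lumhol*); -o when the stem ends in a vowel (*zahfa*, *isave*).
*edsa*: final sound = /a/, a vowel → -o → *edsao*.
*iwil* — final sound /l/ (a consonant) → -aza → *iwilaza*.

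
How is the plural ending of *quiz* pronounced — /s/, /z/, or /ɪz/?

The stem *quiz* ends in a sibilant (/s, z, ʃ, ʒ, tʃ, dʒ/).
The plural suffix surfaces as /ɪz/ after sibilants, /s/ after other voiceless consonants, and /z/ after other voiced sounds.
So the plural -s on *quiz* is pronounced /ɪz/.

/ɪz/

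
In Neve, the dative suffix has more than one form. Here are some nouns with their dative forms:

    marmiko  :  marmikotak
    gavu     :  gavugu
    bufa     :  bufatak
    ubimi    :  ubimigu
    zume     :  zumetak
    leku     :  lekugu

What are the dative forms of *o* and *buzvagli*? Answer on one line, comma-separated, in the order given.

Looking at the last vowel of each stem: -gu when the last vowel of the stem is a high vowel (*gavu*, *ubimi*, *leku*); -tak when the last vowel of the stem is a non-high vowel (*marmiko*, *bufa*, *zume*).
The last vowel of *o* is /o/, which is a non-high vowel, so the suffix is -tak, giving *otak*.
The last vowel of *buzvagli* is /i/, which is a high vowel, so the suffix is -gu, giving *buzvagligu*.

otak, buzvagligu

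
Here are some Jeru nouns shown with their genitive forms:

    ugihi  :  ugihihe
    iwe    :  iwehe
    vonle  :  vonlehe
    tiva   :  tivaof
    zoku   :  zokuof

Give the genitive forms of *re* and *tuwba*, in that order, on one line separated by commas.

The pattern is front/back vowel harmony: -he when the last vowel of the stem is a front vowel (*ugihi*, *iwe*, *vonle*); -of when the last vowel of the stem is a back vowel (*tiva*, *zoku*).
*re* — last vowel /e/ (a front vowel) → -he → *rehe*.
*tuwba*: last vowel = /a/, a back vowel → -of → *tuwbaof*.

rehe, tuwbaof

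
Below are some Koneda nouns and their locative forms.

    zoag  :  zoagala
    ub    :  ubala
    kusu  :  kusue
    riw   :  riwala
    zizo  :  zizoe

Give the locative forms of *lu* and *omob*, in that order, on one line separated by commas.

The alternation tracks the final sound of the stem — -ala when the stem ends in a consonant (*zoag*, *ub*, *riw*); -e when the stem ends in a vowel (*kusu*, *zizo*).
*lu* — final sound /u/ (a vowel) → -e → *lue*.
*omob*: final sound = /b/, a consonant → -ala → *omobala*.

lue, omobala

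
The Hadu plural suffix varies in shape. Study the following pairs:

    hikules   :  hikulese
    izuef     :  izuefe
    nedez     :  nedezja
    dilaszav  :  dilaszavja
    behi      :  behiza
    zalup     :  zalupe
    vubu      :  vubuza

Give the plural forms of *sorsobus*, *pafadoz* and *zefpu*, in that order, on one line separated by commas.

sorsobuse, pafadozja, zefpuza

The pattern is voicing of the final sound: -e when the stem ends in a voiceless consonant (*hikules*, *izuef*, *zalup*); -ja when the stem ends in a voiced consonant (*nedez*, *dilaszav*); -za when the stem ends in a vowel (*behi*, *vubu*).
*sorsobus*: final sound = /s/, a voiceless consonant → -e → *sorsobuse*.
Since the final sound of *pafadoz* is /z/ (a voiced consonant), it takes -ja, giving *pafadozja*.
Since the final sound of *zefpu* is /u/ (a vowel), it takes -za, giving *zefpuza*.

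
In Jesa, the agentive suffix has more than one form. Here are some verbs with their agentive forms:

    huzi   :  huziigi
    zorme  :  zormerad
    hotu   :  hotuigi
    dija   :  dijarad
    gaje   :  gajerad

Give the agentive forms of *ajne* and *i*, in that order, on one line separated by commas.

ajnerad, iigi

Looking at the last vowel of each stem: -igi when the last vowel of the stem is a high vowel (*huzi*, *hotu*); -rad when the last vowel of the stem is a non-high vowel (*zorme*, *dija*, *gaje*).
*ajne*: last vowel = /e/, a non-high vowel → -rad → *ajnerad*.
Since the last vowel of *i* is /i/ (a high vowel), it takes -igi, giving *iigi*.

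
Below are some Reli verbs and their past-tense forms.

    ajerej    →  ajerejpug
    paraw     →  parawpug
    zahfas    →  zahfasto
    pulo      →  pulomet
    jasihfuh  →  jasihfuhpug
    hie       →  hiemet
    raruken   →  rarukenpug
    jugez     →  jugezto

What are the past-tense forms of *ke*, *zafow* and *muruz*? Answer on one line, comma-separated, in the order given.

kemet, zafowpug, muruzto

The suffix is conditioned by the final sound: -to when the stem ends in a sibilant (*zahfas*, *jugez*); -pug when the stem ends in a non-sibilant consonant (*ajerej*, *paraw*, *jasihfuh*, *raruken*); -met when the stem ends in a vowel (*pulo*, *hie*).
*ke*: final sound = /e/, a vowel → -met → *kemet*.
*zafow* — final sound /w/ (a non-sibilant consonant) → -pug → *zafowpug*.
*muruz* — final sound /z/ (a sibilant) → -to → *muruzto*.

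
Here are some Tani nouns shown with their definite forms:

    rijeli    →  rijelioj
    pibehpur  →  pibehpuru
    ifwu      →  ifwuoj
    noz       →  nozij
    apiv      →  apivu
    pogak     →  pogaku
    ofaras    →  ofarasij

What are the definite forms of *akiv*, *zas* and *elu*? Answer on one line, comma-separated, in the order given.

akivu, zasij, eluoj

The pattern is sibilance of the final sound: -ij when the stem ends in a sibilant (*noz*, *ofaras*); -u when the stem ends in a non-sibilant consonant (*pibehpur*, *apiv*, *pogak*); -oj when the stem ends in a vowel (*rijeli*, *ifwu*).
*akiv* — final sound /v/ (a non-sibilant consonant) → -u → *akivu*.
Since the final sound of *zas* is /s/ (a sibilant), it takes -ij, giving *zasij*.
The final sound of *elu* is /u/, which is a vowel, so the suffix is -oj, giving *eluoj*.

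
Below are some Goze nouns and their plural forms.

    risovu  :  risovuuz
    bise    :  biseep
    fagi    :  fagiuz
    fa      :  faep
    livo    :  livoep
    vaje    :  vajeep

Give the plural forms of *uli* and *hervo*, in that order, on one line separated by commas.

uliuz, hervoep

The suffix is conditioned by the last vowel: -uz when the last vowel of the stem is a high vowel (*risovu*, *fagi*); -ep when the last vowel of the stem is a non-high vowel (*bise*, *fa*, *livo*, *vaje*).
*uli* — last vowel /i/ (a high vowel) → -uz → *uliuz*.
Since the last vowel of *hervo* is /o/ (a non-high vowel), it takes -ep, giving *hervoep*.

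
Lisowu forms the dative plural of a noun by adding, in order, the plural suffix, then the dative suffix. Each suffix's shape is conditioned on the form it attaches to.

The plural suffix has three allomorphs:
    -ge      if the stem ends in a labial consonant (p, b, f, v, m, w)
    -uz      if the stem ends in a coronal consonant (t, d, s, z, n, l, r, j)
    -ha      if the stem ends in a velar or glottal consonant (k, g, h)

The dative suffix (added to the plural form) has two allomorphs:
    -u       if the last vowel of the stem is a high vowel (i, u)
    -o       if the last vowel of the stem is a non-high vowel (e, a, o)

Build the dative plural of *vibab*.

vibabgeo

*vibab*: final consonant = /b/, labial → -ge → *vibabge*.
The last vowel of the plural form *vibabge* is /e/, which is a non-high vowel, so the dative suffix is -o, giving *vibabgeo*.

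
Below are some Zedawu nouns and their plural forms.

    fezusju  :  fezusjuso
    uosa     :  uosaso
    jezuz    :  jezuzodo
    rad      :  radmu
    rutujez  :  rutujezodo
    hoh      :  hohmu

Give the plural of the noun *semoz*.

Looking at the final sound of each stem: -odo when the stem ends in a sibilant (*jezuz*, *rutujez*); -mu when the stem ends in a non-sibilant consonant (*rad*, *hoh*); -so when the stem ends in a vowel (*fezusju*, *uosa*).
*semoz*: final sound = /z/, a sibilant → -odo → *semozodo*.

semozodo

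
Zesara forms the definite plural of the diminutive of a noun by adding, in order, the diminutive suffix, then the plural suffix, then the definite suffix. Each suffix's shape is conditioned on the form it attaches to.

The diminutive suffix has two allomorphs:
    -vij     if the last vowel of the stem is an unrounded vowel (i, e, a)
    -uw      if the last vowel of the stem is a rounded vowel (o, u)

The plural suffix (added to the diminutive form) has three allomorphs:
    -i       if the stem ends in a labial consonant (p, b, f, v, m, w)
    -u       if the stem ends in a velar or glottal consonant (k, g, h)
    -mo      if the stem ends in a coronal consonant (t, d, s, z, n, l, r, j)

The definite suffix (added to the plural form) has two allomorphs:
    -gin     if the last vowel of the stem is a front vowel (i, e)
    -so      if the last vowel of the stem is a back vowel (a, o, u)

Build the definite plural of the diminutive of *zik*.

The last vowel of *zik* is /i/, which is an unrounded vowel, so the diminutive suffix is -vij, giving *zikvij*.
The final consonant of the diminutive form *zikvij* is /j/, which is coronal, so the plural suffix is -mo, giving *zikvijmo*.
The plural form *zikvijmo*: last vowel = /o/, a back vowel → -so → *zikvijmoso*.

zikvijmoso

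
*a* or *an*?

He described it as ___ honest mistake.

an

The indefinite article is chosen by the initial *sound* of the following word, not its spelling.
*honest* begins with the sound /ɒ/ (silent h) — a vowel sound.
So the article is *an*: He described it as an honest mistake.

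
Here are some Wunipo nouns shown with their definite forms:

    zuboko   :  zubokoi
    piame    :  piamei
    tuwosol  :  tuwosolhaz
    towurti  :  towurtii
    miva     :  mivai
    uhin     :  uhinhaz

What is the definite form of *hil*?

hilhaz

The pattern is consonant vs. vowel: -haz when the stem ends in a consonant (*tuwosol*, *uhin*); -i when the stem ends in a vowel (*zuboko*, *piame*, *towurti*, *miva*).
*hil*: final sound = /l/, a consonant → -haz → *hilhaz*.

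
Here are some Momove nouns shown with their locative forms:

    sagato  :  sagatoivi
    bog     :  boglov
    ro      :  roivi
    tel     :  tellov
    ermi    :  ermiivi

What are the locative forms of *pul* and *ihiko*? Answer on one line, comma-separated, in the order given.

The suffix is conditioned by the final sound: -lov when the stem ends in a consonant (*bog*, *tel*); -ivi when the stem ends in a vowel (*sagato*, *ro*, *ermi*).
*pul*: final sound = /l/, a consonant → -lov → *pullov*.
*ihiko*: final sound = /o/, a vowel → -ivi → *ihikoivi*.

pullov, ihikoivi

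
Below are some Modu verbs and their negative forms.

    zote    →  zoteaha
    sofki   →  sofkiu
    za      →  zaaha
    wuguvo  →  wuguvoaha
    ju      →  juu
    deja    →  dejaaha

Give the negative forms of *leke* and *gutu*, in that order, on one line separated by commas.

lekeaha, gutuu

The pattern is height harmony: -u when the last vowel of the stem is a high vowel (*sofki*, *ju*); -aha when the last vowel of the stem is a non-high vowel (*zote*, *za*, *wuguvo*, *deja*).
The last vowel of *leke* is /e/, which is a non-high vowel, so the suffix is -aha, giving *lekeaha*.
The last vowel of *gutu* is /u/, which is a high vowel, so the suffix is -u, giving *gutuu*.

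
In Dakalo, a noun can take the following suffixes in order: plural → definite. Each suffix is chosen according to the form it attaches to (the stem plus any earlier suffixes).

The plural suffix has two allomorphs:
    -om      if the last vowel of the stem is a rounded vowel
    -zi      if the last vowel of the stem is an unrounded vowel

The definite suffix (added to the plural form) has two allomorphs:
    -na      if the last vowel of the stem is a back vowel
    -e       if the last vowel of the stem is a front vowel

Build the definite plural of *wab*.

wabzie

Since the last vowel of *wab* is /a/ (an unrounded vowel), it takes -zi, giving *wabzi*.
Since the last vowel of the plural form *wabzi* is /i/ (a front vowel), it takes -e, giving *wabzie*.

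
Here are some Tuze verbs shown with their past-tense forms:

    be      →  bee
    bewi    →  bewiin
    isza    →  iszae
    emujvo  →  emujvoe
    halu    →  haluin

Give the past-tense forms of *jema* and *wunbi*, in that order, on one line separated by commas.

The pattern is height harmony: -in when the last vowel of the stem is a high vowel (*bewi*, *halu*); -e when the last vowel of the stem is a non-high vowel (*be*, *isza*, *emujvo*).
Since the last vowel of *jema* is /a/ (a non-high vowel), it takes -e, giving *jemae*.
*wunbi*: last vowel = /i/, a high vowel → -in → *wunbiin*.

jemae, wunbiin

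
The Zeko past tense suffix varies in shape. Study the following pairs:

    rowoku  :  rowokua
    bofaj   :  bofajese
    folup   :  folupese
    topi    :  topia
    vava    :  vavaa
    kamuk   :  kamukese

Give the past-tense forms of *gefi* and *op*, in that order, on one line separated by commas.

The pattern is consonant vs. vowel: -ese when the stem ends in a consonant (*bofaj*, *folup*, *kamuk*); -a when the stem ends in a vowel (*rowoku*, *topi*, *vava*).
*gefi* — final sound /i/ (a vowel) → -a → *gefia*.
The final sound of *op* is /p/, which is a consonant, so the suffix is -ese, giving *opese*.

gefia, opese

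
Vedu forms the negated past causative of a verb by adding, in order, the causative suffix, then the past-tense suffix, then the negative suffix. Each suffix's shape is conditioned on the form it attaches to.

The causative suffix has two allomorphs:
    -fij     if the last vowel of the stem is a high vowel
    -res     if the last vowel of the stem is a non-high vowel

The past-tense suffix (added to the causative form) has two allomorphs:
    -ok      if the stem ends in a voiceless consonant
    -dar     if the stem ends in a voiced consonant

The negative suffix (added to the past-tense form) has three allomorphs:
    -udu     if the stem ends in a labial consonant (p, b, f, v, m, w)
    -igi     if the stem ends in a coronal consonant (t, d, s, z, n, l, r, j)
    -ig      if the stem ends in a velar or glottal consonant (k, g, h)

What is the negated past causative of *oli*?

olifijdarigi

*oli* — last vowel /i/ (a high vowel) → -fij → *olifij*.
The causative form *olifij*: final consonant = /j/, voiced → -dar → *olifijdar*.
The final consonant of the past-tense form *olifijdar* is /r/, which is coronal, so the negative suffix is -igi, giving *olifijdarigi*.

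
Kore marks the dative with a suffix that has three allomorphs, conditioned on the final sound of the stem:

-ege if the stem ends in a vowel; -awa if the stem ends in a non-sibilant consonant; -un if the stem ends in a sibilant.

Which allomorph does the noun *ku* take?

*ku* — final sound /u/ (a vowel) → -ege.

-ege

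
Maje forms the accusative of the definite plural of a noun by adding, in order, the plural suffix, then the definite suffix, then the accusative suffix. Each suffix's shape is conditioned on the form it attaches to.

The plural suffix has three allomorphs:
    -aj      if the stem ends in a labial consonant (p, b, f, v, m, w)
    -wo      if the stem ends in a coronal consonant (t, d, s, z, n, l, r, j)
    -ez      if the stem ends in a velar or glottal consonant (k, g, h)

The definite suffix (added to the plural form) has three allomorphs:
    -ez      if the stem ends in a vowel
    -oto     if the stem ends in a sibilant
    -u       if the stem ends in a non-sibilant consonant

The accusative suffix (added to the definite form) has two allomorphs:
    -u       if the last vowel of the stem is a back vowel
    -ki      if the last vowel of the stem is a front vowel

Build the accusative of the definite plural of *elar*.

Since the final consonant of *elar* is /r/ (coronal), it takes -wo, giving *elarwo*.
Since the final sound of the plural form *elarwo* is /o/ (a vowel), it takes -ez, giving *elarwoez*.
The definite form *elarwoez*: last vowel = /e/, a front vowel → -ki → *elarwoezki*.

elarwoezki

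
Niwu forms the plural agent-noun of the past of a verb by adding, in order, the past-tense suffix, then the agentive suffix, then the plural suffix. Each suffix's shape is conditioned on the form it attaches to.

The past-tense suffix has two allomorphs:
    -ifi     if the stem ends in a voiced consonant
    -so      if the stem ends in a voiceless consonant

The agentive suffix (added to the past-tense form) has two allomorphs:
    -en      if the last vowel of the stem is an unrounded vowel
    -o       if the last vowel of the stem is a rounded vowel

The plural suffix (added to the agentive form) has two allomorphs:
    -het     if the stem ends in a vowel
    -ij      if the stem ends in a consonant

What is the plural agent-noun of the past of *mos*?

*mos*: final consonant = /s/, voiceless → -so → *mosso*.
Since the last vowel of the past-tense form *mosso* is /o/ (a rounded vowel), it takes -o, giving *mossoo*.
The final sound of the agentive form *mossoo* is /o/, which is a vowel, so the plural suffix is -het, giving *mossoohet*.

mossoohet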